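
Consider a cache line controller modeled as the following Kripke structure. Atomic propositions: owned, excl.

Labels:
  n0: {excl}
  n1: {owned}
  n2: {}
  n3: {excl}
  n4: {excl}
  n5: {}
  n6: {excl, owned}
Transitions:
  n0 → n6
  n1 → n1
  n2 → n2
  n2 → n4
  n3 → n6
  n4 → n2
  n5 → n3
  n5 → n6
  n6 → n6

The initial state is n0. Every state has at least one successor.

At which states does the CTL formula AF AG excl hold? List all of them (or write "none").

{n0, n3, n5, n6}

States satisfying AG excl: {n0, n3, n6}.
States satisfying AF AG excl: {n0, n3, n5, n6}.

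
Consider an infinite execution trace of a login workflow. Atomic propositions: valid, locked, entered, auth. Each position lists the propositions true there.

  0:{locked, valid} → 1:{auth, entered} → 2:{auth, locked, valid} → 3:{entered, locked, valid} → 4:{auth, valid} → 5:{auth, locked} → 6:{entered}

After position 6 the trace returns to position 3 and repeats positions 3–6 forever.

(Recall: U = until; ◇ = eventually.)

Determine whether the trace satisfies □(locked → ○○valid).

locked → ○○valid must hold at every position from 0 onward. It fails at position 3, so □(locked → ○○valid) is false.
Positions where locked holds: 0, 2, 3, 5.
Check ○○valid at each: 0→ok, 2→ok, 3→fails, 5→ok.

Violated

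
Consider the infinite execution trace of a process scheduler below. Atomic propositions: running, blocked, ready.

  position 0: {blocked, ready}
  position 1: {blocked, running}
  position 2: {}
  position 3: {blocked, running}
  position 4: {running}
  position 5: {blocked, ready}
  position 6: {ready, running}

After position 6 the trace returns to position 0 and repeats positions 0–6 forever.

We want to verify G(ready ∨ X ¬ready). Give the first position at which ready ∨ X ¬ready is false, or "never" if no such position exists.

4

Check ready ∨ X ¬ready at each position in order: 0 ✓, 1 ✓, 2 ✓, 3 ✓.
At position 4 the labels are {running} and the next position 5 has {blocked, ready}, so ready ∨ X ¬ready is false there. This is the first violation.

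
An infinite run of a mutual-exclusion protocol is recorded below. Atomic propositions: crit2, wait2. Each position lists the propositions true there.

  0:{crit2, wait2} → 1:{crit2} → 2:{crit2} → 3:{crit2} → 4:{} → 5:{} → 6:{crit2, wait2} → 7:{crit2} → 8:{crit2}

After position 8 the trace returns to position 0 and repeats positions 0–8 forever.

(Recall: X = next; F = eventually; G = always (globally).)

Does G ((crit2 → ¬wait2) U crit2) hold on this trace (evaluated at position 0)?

Yes

(crit2 → ¬wait2) U crit2 holds at every position 0..8, and those are all positions ever visited, so G ((crit2 → ¬wait2) U crit2) holds.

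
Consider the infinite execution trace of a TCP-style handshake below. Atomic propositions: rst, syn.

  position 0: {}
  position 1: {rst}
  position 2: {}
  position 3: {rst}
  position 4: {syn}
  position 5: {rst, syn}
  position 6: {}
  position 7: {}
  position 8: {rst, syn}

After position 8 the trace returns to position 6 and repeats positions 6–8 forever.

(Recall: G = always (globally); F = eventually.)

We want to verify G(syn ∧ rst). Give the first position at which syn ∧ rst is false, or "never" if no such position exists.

0

At position 0 the labels are {}, so syn ∧ rst is false there. This is the first violation.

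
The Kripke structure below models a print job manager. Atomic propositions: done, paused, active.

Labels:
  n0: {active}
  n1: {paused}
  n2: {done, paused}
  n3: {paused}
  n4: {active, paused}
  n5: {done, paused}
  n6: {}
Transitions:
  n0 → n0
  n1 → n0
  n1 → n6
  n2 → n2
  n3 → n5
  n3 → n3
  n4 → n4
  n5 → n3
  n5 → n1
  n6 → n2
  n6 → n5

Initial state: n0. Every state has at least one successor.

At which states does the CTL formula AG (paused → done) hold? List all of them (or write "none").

States satisfying paused → done: {n0, n2, n5, n6}.
States satisfying AG (paused → done): {n0, n2}.

{n0, n2}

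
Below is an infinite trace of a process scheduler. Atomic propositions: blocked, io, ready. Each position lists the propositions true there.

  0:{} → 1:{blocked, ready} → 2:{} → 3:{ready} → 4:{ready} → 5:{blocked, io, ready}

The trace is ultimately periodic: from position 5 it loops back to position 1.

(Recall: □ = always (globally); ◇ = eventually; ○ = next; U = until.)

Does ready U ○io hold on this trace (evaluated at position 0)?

No

Walking from position 0: at position 0, ○io has not yet held and ready fails, so ready U ○io is false.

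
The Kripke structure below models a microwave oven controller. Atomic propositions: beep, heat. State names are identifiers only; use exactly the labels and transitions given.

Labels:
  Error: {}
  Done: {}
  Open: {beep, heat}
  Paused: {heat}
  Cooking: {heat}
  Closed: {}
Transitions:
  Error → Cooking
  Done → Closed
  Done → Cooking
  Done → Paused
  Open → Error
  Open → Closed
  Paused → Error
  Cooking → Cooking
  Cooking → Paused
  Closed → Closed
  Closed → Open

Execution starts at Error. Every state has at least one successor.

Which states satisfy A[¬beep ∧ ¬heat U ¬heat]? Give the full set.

States satisfying ¬beep ∧ ¬heat: {Error, Done, Closed}.
States satisfying ¬heat: {Error, Done, Closed}.
States satisfying A[¬beep ∧ ¬heat U ¬heat]: {Error, Done, Closed}.

{Error, Done, Closed}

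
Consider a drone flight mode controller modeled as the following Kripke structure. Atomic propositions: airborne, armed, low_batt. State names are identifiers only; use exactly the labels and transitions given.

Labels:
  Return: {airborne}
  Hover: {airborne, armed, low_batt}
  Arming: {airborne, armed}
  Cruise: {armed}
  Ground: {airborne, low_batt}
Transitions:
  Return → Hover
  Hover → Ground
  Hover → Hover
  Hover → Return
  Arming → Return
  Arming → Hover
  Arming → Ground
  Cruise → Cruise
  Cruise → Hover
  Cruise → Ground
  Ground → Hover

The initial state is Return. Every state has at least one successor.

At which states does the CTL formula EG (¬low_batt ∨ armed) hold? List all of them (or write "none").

{Return, Hover, Arming, Cruise}

States satisfying ¬low_batt ∨ armed: {Return, Hover, Arming, Cruise}.
States satisfying EG (¬low_batt ∨ armed): {Return, Hover, Arming, Cruise}.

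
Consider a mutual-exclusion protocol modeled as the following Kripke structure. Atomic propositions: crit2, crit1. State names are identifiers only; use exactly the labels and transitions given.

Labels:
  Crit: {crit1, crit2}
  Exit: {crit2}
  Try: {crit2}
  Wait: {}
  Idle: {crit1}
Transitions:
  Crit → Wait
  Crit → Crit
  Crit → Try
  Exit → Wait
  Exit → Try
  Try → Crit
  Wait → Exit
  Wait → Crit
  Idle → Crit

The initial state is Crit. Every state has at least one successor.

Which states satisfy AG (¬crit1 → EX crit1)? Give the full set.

States satisfying ¬crit1 → EX crit1: {Crit, Try, Wait, Idle}.
States satisfying AG (¬crit1 → EX crit1): ∅.

none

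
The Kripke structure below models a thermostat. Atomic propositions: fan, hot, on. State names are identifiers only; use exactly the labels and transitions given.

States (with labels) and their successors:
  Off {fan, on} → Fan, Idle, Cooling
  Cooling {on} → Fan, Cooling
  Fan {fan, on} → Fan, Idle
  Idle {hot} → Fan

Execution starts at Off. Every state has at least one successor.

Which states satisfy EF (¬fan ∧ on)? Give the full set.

{Off, Cooling}

States satisfying ¬fan ∧ on: {Cooling}.
States satisfying EF (¬fan ∧ on): {Off, Cooling}.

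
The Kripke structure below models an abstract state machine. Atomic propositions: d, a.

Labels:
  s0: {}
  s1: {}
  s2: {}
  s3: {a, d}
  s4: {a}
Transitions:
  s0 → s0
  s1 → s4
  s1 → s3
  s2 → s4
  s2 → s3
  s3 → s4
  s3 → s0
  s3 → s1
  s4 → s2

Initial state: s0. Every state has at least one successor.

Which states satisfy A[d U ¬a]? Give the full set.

States satisfying d: {s3}.
States satisfying ¬a: {s0, s1, s2}.
States satisfying A[d U ¬a]: {s0, s1, s2}.

{s0, s1, s2}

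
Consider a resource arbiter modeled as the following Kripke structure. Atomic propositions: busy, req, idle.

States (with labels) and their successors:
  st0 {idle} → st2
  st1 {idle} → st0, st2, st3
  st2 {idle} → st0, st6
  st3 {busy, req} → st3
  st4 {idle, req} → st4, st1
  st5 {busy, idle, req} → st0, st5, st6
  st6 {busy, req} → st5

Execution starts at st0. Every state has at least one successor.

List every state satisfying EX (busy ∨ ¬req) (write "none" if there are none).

{st0, st1, st2, st3, st4, st5, st6}

States satisfying busy ∨ ¬req: {st0, st1, st2, st3, st5, st6}.
States satisfying EX (busy ∨ ¬req): {st0, st1, st2, st3, st4, st5, st6}.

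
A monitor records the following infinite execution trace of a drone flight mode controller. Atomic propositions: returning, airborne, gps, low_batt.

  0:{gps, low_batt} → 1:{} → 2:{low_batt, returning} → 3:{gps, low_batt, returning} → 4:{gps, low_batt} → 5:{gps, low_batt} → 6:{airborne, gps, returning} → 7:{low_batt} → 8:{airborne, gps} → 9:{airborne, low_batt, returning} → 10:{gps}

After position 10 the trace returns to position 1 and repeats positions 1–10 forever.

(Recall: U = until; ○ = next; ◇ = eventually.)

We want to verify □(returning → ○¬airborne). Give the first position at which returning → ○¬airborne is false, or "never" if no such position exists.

never

returning → ○¬airborne holds at every position 0..10, and those are all the positions the trace ever visits, so the invariant □(returning → ○¬airborne) is never violated.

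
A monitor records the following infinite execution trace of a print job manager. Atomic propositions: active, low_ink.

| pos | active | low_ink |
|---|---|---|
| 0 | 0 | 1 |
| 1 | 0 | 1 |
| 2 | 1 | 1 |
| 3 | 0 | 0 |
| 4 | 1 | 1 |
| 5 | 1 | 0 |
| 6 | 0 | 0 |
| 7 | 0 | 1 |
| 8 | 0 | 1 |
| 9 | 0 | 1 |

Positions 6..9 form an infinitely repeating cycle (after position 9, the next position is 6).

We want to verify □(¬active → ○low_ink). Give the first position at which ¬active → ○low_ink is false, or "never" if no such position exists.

9

Check ¬active → ○low_ink at each position in order: 0 ✓, 1 ✓, 2 ✓, 3 ✓, 4 ✓, 5 ✓, 6 ✓, 7 ✓, 8 ✓.
At position 9 the labels are {low_ink} and the next position 6 has {}, so ¬active → ○low_ink is false there. This is the first violation.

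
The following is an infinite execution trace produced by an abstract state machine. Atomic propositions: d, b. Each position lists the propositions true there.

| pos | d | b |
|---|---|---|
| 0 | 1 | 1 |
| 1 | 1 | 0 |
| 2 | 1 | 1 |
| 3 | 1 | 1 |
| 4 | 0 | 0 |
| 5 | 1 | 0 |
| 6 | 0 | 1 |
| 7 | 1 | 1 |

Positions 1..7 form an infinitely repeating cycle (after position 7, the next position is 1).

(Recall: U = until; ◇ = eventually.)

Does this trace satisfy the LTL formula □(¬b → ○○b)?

Yes

¬b → ○○b holds at every position 0..7, and those are all positions ever visited, so □(¬b → ○○b) holds.
Positions where ¬b holds: 1, 4, 5.
Check ○○b at each: 1→ok, 4→ok, 5→ok.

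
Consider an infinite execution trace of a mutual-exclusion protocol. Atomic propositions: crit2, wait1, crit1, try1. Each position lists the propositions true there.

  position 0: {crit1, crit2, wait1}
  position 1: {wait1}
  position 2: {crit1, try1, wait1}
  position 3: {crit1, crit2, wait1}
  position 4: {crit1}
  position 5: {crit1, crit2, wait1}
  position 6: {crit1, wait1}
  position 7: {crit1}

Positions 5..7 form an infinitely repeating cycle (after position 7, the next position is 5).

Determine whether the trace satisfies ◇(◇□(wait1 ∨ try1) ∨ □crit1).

Holds

◇□(wait1 ∨ try1) ∨ □crit1 holds at position 2, which is reachable from 0, so ◇(◇□(wait1 ∨ try1) ∨ □crit1) holds.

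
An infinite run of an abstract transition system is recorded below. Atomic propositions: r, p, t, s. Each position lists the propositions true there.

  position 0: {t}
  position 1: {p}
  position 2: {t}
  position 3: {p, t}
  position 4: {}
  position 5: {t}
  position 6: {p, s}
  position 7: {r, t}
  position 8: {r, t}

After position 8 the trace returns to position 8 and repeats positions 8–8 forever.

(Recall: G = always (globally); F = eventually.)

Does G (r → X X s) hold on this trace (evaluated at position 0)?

Does not hold

r → X X s must hold at every position from 0 onward. It fails at position 7, so G (r → X X s) is false.
Positions where r holds: 7, 8.
Check X X s at each: 7→fails, 8→fails.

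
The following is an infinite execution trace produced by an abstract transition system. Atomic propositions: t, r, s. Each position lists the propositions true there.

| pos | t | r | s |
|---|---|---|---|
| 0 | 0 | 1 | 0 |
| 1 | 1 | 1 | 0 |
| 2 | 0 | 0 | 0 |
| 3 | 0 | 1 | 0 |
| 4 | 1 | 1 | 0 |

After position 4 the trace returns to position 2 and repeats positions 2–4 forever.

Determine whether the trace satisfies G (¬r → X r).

Satisfied

¬r → X r holds at every position 0..4, and those are all positions ever visited, so G (¬r → X r) holds.
Positions where ¬r holds: 2.
Check X r at each: 2→ok.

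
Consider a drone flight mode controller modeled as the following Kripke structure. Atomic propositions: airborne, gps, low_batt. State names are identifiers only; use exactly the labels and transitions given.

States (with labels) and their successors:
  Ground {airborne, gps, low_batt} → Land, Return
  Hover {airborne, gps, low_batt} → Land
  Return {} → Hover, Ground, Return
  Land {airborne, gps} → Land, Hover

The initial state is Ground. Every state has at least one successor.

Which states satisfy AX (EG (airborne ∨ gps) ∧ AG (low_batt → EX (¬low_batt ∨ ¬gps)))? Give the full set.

States satisfying AX (EG (airborne ∨ gps) ∧ AG (low_batt → EX (¬low_batt ∨ ¬gps))): {Hover, Land}.

{Hover, Land}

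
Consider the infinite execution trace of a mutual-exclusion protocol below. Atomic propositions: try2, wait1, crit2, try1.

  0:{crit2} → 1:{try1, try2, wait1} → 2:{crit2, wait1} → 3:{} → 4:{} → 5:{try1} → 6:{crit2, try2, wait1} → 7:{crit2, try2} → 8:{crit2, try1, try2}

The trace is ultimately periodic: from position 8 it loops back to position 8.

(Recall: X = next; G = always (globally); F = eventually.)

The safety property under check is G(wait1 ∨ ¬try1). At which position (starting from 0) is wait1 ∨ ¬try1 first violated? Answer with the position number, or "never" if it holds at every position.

5

Check wait1 ∨ ¬try1 at each position in order: 0 ✓, 1 ✓, 2 ✓, 3 ✓, 4 ✓.
At position 5 the labels are {try1}, so wait1 ∨ ¬try1 is false there. This is the first violation.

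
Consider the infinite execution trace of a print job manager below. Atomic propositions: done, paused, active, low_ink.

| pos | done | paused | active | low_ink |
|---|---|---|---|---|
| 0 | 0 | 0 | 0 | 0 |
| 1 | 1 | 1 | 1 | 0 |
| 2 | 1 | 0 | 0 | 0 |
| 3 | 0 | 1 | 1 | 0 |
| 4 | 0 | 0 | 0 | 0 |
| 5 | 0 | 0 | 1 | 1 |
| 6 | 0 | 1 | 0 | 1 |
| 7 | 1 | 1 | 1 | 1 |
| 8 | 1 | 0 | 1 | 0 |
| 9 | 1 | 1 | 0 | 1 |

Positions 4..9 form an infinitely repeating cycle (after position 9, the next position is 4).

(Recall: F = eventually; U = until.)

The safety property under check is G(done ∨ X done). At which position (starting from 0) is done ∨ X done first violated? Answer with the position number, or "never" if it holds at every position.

3

Check done ∨ X done at each position in order: 0 ✓, 1 ✓, 2 ✓.
At position 3 the labels are {active, paused} and the next position 4 has {}, so done ∨ X done is false there. This is the first violation.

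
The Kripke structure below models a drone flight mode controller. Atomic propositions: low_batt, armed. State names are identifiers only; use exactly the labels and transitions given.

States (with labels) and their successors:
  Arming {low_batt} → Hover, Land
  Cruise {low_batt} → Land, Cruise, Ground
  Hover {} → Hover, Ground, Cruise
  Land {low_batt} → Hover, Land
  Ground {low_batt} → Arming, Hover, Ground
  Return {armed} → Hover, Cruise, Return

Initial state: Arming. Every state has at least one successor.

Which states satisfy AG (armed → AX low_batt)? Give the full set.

{Arming, Cruise, Hover, Land, Ground}

States satisfying armed → AX low_batt: {Arming, Cruise, Hover, Land, Ground}.
States satisfying AG (armed → AX low_batt): {Arming, Cruise, Hover, Land, Ground}.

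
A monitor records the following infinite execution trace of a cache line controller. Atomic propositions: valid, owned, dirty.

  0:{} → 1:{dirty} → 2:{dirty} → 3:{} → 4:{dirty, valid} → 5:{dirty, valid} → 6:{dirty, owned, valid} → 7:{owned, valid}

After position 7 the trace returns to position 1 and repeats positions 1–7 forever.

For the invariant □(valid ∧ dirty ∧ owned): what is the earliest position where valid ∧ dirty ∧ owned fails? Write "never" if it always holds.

0

At position 0 the labels are {}, so valid ∧ dirty ∧ owned is false there. This is the first violation.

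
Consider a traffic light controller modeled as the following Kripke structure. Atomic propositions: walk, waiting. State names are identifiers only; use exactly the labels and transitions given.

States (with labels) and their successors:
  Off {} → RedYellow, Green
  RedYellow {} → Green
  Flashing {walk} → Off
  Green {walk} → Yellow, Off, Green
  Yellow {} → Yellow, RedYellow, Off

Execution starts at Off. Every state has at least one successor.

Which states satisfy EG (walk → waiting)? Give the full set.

States satisfying walk → waiting: {Off, RedYellow, Yellow}.
States satisfying EG (walk → waiting): {Yellow}.

{Yellow}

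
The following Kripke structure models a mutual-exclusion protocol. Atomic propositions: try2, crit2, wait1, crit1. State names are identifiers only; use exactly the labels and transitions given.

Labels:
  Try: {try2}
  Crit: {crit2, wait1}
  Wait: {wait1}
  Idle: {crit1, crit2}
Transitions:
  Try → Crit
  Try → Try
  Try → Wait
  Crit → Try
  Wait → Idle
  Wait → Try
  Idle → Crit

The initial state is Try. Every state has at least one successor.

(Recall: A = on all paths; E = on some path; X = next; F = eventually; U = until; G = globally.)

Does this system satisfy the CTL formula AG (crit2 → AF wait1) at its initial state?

Yes

States satisfying crit2 → AF wait1: {Try, Crit, Wait, Idle}.
States satisfying AG (crit2 → AF wait1): {Try, Crit, Wait, Idle}.
Every state reachable from Try satisfies crit2 → AF wait1.
Try ∈ Sat(AG (crit2 → AF wait1)).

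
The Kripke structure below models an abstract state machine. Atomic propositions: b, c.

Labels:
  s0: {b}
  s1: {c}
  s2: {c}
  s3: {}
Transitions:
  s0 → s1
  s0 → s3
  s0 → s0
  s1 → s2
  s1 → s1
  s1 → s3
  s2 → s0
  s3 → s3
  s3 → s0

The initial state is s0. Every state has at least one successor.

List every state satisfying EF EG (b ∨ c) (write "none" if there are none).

States satisfying EG (b ∨ c): {s0, s1, s2}.
States satisfying EF EG (b ∨ c): {s0, s1, s2, s3}.

{s0, s1, s2, s3}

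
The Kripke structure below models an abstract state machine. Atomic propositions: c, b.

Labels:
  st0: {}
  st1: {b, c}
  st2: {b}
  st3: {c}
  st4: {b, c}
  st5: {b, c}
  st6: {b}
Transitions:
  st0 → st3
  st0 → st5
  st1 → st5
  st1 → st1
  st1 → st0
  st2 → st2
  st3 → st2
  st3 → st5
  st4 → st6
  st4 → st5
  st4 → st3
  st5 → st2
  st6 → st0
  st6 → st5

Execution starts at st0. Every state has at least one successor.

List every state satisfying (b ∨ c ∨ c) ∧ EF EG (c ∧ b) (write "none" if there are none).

{st1}

States satisfying b ∨ c: {st1, st2, st3, st4, st5, st6}.
States satisfying b ∨ c ∨ c: {st1, st2, st3, st4, st5, st6}.
States satisfying EG (c ∧ b): {st1}.
States satisfying EF EG (c ∧ b): {st1}.
States satisfying (b ∨ c ∨ c) ∧ EF EG (c ∧ b): {st1}.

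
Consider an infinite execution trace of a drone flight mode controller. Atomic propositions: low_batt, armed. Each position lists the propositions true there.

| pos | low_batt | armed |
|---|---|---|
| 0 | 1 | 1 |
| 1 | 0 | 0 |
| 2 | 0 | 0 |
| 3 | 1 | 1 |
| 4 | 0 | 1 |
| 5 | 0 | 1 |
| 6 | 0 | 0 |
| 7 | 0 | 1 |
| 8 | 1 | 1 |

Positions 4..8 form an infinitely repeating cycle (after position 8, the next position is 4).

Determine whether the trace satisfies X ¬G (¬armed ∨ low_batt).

Holds

The position after 0 is 1; ¬G (¬armed ∨ low_batt) is true there.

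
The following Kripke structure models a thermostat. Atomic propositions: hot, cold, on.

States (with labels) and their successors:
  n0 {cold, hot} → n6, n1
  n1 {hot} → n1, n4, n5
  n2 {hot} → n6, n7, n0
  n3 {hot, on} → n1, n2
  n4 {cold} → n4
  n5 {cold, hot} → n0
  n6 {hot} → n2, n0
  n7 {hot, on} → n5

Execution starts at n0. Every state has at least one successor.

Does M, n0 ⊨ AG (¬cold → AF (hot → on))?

States satisfying ¬cold → AF (hot → on): {n0, n3, n4, n5, n7}.
States satisfying AG (¬cold → AF (hot → on)): {n4}.
n1 is reachable from n0 and violates ¬cold → AF (hot → on), so AG fails at n0.
n0 ∉ Sat(AG (¬cold → AF (hot → on))).

Violated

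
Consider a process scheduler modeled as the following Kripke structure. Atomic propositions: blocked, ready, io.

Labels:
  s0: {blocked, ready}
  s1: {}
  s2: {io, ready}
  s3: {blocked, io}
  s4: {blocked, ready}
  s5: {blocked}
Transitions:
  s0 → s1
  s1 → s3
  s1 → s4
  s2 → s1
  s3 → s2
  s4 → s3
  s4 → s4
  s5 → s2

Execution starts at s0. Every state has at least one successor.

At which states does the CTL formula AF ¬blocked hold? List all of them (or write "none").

States satisfying ¬blocked: {s1, s2}.
States satisfying AF ¬blocked: {s0, s1, s2, s3, s5}.

{s0, s1, s2, s3, s5}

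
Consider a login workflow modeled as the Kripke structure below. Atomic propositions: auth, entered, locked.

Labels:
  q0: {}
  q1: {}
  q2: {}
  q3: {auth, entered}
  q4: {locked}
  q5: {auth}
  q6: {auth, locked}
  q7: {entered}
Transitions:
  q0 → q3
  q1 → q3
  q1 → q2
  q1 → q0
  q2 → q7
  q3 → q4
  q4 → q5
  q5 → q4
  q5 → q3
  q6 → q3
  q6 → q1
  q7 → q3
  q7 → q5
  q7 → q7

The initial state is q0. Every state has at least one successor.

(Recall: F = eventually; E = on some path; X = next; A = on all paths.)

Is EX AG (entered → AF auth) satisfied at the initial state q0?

States satisfying AG (entered → AF auth): {q0, q3, q4, q5}.
States satisfying EX AG (entered → AF auth): {q0, q1, q3, q4, q5, q6, q7}.
q0 ∈ Sat(EX AG (entered → AF auth)).

Holds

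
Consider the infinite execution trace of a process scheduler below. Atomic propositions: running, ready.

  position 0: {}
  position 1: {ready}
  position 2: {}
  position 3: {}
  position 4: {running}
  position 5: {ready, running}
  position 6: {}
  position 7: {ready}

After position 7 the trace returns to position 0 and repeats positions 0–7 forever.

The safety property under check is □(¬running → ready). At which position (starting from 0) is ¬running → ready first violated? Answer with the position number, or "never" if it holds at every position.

At position 0 the labels are {}, so ¬running → ready is false there. This is the first violation.

0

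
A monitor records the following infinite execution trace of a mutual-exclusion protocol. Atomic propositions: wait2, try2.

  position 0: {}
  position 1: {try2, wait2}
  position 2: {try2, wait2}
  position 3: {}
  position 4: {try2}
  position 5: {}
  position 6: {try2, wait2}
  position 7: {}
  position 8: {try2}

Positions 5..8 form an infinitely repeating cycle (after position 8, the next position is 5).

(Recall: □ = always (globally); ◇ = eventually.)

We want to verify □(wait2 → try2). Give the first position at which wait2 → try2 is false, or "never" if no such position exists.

wait2 → try2 holds at every position 0..8, and those are all the positions the trace ever visits, so the invariant □(wait2 → try2) is never violated.

never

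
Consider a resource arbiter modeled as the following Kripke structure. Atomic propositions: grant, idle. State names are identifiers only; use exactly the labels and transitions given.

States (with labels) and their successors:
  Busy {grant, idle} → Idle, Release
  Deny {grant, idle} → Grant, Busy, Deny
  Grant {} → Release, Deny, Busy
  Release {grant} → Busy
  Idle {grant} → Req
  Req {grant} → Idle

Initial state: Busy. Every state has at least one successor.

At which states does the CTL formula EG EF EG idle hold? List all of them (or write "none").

{Deny, Grant}

States satisfying EF EG idle: {Deny, Grant}.
States satisfying EG EF EG idle: {Deny, Grant}.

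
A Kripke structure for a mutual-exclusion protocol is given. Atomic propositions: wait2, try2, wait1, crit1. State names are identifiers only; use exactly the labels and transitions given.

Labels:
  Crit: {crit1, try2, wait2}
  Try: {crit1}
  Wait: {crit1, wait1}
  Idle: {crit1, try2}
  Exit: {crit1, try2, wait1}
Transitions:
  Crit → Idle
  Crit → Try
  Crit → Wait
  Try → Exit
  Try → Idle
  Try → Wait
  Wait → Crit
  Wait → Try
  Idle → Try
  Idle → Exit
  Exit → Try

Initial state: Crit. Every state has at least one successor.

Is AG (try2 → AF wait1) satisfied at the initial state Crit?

Does not hold

States satisfying try2 → AF wait1: {Try, Wait, Exit}.
States satisfying AG (try2 → AF wait1): ∅.
Crit is reachable from Crit and violates try2 → AF wait1, so AG fails at Crit.
Crit ∉ Sat(AG (try2 → AF wait1)).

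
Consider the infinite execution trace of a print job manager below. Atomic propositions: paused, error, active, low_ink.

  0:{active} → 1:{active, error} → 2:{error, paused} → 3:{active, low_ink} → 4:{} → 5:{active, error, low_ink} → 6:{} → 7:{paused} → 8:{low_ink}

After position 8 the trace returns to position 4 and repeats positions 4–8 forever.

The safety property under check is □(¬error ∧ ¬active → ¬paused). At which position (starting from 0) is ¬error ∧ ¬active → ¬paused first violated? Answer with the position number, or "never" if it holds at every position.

7

Check ¬error ∧ ¬active → ¬paused at each position in order: 0 ✓, 1 ✓, 2 ✓, 3 ✓, 4 ✓, 5 ✓, 6 ✓.
At position 7 the labels are {paused}, so ¬error ∧ ¬active → ¬paused is false there. This is the first violation.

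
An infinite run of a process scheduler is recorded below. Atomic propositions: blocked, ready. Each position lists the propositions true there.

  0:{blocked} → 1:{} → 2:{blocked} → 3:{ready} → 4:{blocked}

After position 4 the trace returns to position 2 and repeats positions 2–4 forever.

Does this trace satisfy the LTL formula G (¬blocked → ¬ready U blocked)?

¬blocked → ¬ready U blocked must hold at every position from 0 onward. It fails at position 3, so G (¬blocked → ¬ready U blocked) is false.
Positions where ¬blocked holds: 1, 3.
Check ¬ready U blocked at each: 1→ok, 3→fails.

No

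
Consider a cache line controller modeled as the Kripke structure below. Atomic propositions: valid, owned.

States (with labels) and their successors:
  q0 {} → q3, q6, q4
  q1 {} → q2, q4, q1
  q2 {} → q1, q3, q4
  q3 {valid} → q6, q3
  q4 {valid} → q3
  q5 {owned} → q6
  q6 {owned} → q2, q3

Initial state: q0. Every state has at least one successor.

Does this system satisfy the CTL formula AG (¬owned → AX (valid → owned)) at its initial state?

Violated

States satisfying ¬owned → AX (valid → owned): {q5, q6}.
States satisfying AG (¬owned → AX (valid → owned)): ∅.
q0 is reachable from q0 and violates ¬owned → AX (valid → owned), so AG fails at q0.
q0 ∉ Sat(AG (¬owned → AX (valid → owned))).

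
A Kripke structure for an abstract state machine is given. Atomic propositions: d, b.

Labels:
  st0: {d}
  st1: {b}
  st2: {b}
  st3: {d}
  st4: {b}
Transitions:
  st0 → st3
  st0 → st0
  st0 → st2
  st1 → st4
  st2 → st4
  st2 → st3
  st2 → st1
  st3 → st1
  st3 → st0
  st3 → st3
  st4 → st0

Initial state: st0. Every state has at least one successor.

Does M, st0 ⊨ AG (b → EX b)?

States satisfying b → EX b: {st0, st1, st2, st3}.
States satisfying AG (b → EX b): ∅.
st4 is reachable from st0 and violates b → EX b, so AG fails at st0.
st0 ∉ Sat(AG (b → EX b)).

No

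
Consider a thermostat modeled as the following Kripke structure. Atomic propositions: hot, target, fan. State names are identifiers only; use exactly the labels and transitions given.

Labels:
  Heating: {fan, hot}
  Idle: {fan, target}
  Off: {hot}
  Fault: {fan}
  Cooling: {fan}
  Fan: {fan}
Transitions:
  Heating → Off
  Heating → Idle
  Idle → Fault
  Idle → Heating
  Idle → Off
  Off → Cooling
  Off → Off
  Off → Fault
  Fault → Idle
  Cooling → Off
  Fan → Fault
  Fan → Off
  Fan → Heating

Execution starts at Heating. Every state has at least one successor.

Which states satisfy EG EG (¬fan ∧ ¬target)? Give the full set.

States satisfying EG (¬fan ∧ ¬target): {Off}.
States satisfying EG EG (¬fan ∧ ¬target): {Off}.

{Off}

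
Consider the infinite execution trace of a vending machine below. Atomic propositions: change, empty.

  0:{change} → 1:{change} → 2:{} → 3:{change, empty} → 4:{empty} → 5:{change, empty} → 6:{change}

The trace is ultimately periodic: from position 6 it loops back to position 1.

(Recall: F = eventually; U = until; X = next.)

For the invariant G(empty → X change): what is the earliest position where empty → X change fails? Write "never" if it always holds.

Check empty → X change at each position in order: 0 ✓, 1 ✓, 2 ✓.
At position 3 the labels are {change, empty} and the next position 4 has {empty}, so empty → X change is false there. This is the first violation.

3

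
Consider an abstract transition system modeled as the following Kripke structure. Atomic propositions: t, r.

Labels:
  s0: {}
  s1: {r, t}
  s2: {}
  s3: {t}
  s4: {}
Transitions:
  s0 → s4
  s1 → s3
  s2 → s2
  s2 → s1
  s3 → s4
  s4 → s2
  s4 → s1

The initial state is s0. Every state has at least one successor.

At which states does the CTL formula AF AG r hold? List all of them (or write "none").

none

States satisfying AG r: ∅.
States satisfying AF AG r: ∅.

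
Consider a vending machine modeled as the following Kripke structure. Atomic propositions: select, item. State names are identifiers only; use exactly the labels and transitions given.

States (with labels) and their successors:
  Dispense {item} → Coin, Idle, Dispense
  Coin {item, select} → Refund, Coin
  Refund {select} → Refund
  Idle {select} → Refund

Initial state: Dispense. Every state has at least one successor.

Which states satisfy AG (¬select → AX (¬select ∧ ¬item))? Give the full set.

{Coin, Refund, Idle}

States satisfying ¬select → AX (¬select ∧ ¬item): {Coin, Refund, Idle}.
States satisfying AG (¬select → AX (¬select ∧ ¬item)): {Coin, Refund, Idle}.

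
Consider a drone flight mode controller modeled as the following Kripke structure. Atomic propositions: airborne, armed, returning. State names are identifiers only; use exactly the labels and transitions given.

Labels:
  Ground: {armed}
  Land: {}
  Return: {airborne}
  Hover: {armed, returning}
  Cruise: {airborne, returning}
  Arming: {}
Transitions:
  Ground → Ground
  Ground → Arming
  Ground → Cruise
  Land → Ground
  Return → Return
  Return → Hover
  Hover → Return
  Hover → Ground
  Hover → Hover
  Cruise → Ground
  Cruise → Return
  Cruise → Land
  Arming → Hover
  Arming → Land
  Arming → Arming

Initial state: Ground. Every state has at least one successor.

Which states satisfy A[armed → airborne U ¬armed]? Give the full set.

States satisfying armed → airborne: {Land, Return, Cruise, Arming}.
States satisfying ¬armed: {Land, Return, Cruise, Arming}.
States satisfying A[armed → airborne U ¬armed]: {Land, Return, Cruise, Arming}.

{Land, Return, Cruise, Arming}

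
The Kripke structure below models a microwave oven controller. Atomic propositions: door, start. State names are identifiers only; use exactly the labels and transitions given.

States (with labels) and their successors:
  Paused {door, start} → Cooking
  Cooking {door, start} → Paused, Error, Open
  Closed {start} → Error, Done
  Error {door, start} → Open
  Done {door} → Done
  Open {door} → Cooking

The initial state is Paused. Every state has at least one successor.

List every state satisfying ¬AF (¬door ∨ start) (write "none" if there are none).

States satisfying ¬door ∨ start: {Paused, Cooking, Closed, Error}.
States satisfying AF (¬door ∨ start): {Paused, Cooking, Closed, Error, Open}.
States satisfying ¬AF (¬door ∨ start): {Done}.

{Done}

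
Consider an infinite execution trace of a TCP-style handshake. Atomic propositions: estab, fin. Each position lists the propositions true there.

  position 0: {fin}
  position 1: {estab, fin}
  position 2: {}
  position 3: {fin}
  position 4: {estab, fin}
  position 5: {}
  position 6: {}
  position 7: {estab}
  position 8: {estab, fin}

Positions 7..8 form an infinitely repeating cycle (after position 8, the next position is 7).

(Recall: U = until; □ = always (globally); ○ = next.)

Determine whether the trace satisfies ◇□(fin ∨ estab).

Yes

□(fin ∨ estab) holds at position 7, which is reachable from 0, so ◇□(fin ∨ estab) holds.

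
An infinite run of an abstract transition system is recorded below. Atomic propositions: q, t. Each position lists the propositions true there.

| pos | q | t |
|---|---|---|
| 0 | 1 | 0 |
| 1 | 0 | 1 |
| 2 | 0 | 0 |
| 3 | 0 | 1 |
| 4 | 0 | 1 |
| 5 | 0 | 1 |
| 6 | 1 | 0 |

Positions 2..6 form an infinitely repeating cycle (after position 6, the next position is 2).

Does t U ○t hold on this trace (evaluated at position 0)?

Walking from position 0: ○t first holds at position 0, and t holds at every earlier position along the way, so t U ○t holds.

Satisfied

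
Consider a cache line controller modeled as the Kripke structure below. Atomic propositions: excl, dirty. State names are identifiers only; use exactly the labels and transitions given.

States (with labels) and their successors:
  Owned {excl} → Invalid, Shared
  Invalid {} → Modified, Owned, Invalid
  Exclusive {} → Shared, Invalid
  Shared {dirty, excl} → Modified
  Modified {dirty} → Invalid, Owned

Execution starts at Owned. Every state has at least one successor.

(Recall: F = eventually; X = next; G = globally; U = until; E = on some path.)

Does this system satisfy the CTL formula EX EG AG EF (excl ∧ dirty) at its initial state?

Satisfied

States satisfying EG AG EF (excl ∧ dirty): {Owned, Invalid, Exclusive, Shared, Modified}.
States satisfying EX EG AG EF (excl ∧ dirty): {Owned, Invalid, Exclusive, Shared, Modified}.
Owned ∈ Sat(EX EG AG EF (excl ∧ dirty)).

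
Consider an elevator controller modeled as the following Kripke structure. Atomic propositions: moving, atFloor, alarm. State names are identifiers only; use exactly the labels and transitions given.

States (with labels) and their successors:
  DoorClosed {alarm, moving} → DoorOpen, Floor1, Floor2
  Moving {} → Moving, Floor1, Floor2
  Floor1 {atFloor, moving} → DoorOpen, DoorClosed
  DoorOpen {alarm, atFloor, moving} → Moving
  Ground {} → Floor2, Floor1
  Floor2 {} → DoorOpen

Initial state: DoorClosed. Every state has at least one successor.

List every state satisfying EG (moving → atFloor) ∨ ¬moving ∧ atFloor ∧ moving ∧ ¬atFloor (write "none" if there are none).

{Moving, Floor1, DoorOpen, Ground, Floor2}

States satisfying moving → atFloor: {Moving, Floor1, DoorOpen, Ground, Floor2}.
States satisfying EG (moving → atFloor): {Moving, Floor1, DoorOpen, Ground, Floor2}.
States satisfying ¬moving: {Moving, Ground, Floor2}.
States satisfying ¬moving ∧ atFloor: ∅.
States satisfying ¬atFloor: {DoorClosed, Moving, Ground, Floor2}.
States satisfying moving ∧ ¬atFloor: {DoorClosed}.
States satisfying ¬moving ∧ atFloor ∧ moving ∧ ¬atFloor: ∅.
States satisfying EG (moving → atFloor) ∨ ¬moving ∧ atFloor ∧ moving ∧ ¬atFloor: {Moving, Floor1, DoorOpen, Ground, Floor2}.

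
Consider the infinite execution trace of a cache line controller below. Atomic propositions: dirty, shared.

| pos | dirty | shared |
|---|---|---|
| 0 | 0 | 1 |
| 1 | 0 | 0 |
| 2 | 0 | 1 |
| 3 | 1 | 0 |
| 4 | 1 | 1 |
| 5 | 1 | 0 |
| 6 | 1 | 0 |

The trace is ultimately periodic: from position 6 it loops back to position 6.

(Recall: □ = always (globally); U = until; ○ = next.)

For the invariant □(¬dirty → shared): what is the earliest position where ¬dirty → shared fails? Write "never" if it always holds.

1

Check ¬dirty → shared at each position in order: 0 ✓.
At position 1 the labels are {}, so ¬dirty → shared is false there. This is the first violation.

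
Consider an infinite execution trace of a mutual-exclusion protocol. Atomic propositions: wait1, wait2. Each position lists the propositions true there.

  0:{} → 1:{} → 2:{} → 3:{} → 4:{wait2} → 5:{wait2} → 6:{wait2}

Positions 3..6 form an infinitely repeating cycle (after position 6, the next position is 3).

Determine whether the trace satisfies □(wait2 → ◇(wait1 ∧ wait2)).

wait2 → ◇(wait1 ∧ wait2) must hold at every position from 0 onward. It fails at position 4, so □(wait2 → ◇(wait1 ∧ wait2)) is false.
Positions where wait2 holds: 4, 5, 6.
Check ◇(wait1 ∧ wait2) at each: 4→fails, 5→fails, 6→fails.

Violated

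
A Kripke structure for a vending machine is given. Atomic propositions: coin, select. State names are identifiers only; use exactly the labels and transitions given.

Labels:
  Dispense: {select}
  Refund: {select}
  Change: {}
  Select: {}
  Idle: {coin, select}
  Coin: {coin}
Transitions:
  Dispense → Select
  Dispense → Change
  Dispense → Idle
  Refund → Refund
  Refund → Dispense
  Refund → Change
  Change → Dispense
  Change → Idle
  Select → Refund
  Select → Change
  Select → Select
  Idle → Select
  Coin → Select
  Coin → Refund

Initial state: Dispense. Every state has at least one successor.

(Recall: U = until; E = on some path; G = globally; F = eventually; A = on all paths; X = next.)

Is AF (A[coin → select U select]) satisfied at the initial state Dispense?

Satisfied

States satisfying A[coin → select U select]: {Dispense, Refund, Change, Idle}.
States satisfying AF (A[coin → select U select]): {Dispense, Refund, Change, Idle}.
Dispense ∈ Sat(AF (A[coin → select U select])).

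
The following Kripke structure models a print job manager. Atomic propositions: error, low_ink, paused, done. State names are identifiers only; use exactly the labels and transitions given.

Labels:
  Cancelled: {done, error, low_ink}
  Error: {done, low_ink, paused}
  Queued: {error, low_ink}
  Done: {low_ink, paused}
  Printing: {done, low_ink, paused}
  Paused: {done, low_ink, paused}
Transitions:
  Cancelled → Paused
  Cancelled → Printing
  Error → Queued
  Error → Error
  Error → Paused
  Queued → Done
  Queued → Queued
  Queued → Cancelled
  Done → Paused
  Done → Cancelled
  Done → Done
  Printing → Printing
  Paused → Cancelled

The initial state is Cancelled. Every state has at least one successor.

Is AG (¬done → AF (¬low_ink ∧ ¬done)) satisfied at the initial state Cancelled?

States satisfying ¬done → AF (¬low_ink ∧ ¬done): {Cancelled, Error, Printing, Paused}.
States satisfying AG (¬done → AF (¬low_ink ∧ ¬done)): {Cancelled, Printing, Paused}.
Every state reachable from Cancelled satisfies ¬done → AF (¬low_ink ∧ ¬done).
Cancelled ∈ Sat(AG (¬done → AF (¬low_ink ∧ ¬done))).

Yes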